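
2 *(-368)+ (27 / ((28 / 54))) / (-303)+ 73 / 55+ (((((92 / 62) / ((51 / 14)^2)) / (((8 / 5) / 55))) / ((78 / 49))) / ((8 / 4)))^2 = -4511994487995500306299 / 6152270075034042960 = -733.39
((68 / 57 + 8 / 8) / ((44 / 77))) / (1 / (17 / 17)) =875 / 228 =3.84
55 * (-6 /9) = -110 /3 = -36.67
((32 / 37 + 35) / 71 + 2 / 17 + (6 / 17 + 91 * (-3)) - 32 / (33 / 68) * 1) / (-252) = 124518235 / 92846061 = 1.34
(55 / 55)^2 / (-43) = -1 / 43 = -0.02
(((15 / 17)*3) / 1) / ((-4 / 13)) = -585 / 68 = -8.60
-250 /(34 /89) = -11125 /17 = -654.41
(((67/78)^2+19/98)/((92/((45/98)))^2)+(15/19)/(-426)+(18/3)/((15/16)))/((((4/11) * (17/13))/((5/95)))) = 1278206422512916237/1804977104510827520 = 0.71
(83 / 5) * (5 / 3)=83 / 3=27.67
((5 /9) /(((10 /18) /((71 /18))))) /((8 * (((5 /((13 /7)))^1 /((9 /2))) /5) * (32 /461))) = 425503 /7168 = 59.36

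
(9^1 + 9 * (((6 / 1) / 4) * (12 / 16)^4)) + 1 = 7307 / 512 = 14.27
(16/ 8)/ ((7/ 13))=26/ 7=3.71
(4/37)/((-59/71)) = -284/2183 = -0.13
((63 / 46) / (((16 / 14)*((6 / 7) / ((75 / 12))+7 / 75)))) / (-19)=-231525 / 846032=-0.27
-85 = -85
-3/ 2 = -1.50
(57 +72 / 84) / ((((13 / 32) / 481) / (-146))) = -70009920 / 7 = -10001417.14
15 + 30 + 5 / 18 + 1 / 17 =13873 / 306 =45.34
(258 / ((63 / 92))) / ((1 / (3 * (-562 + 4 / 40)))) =-22228764 / 35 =-635107.54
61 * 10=610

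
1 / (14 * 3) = 1 / 42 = 0.02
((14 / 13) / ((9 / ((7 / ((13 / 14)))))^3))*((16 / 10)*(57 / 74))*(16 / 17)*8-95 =-1945412183461 / 21827315835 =-89.13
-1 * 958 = -958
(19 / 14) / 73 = 19 / 1022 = 0.02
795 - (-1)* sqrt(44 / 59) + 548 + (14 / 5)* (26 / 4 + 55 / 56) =2* sqrt(649) / 59 + 27279 / 20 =1364.81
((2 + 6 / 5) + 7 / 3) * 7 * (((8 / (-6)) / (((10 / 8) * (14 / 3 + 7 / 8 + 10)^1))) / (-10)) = 37184 / 139875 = 0.27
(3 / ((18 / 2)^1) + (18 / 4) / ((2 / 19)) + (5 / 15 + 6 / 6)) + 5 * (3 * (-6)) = -547 / 12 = -45.58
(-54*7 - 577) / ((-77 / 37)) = 35335 / 77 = 458.90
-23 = -23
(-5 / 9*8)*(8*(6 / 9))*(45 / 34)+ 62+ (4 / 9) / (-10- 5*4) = 70256 / 2295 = 30.61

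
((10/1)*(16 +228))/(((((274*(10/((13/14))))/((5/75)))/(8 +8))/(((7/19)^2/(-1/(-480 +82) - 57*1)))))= -2719136/1294536975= -0.00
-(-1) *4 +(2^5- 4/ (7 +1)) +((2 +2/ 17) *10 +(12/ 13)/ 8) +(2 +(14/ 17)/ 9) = 117119/ 1989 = 58.88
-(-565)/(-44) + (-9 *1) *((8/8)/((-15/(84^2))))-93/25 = 4638743/1100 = 4217.04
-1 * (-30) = 30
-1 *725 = -725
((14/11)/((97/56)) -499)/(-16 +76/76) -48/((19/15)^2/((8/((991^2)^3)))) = 181791733169852714178713449/5472739889256807992797005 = 33.22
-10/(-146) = 5/73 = 0.07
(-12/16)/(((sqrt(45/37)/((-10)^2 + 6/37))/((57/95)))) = -5559 * sqrt(185)/1850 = -40.87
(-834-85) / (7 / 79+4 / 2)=-72601 / 165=-440.01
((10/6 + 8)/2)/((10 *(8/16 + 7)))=29/450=0.06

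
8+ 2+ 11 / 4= 51 / 4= 12.75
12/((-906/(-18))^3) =324/3442951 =0.00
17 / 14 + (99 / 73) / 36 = 2559 / 2044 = 1.25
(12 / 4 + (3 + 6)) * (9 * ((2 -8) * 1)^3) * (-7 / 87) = 54432 / 29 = 1876.97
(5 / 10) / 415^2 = 1 / 344450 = 0.00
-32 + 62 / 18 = -28.56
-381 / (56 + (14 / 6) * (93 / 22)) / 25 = -2794 / 12075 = -0.23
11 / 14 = 0.79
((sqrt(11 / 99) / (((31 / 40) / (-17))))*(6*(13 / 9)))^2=312582400 / 77841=4015.65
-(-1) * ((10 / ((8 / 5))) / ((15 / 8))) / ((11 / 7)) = 70 / 33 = 2.12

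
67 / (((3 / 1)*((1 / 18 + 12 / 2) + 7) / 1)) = 402 / 235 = 1.71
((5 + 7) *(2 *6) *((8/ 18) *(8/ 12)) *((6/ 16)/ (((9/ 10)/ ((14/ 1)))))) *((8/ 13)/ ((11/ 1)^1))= 17920/ 1287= 13.92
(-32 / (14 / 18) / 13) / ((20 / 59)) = -4248 / 455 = -9.34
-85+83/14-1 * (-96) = 237/14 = 16.93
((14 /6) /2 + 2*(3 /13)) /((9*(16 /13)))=127 /864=0.15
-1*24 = -24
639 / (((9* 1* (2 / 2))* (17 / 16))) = 1136 / 17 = 66.82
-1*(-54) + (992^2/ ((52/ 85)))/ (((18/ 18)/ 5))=104557502/ 13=8042884.77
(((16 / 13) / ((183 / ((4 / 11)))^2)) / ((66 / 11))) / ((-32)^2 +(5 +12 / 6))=128 / 162933663321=0.00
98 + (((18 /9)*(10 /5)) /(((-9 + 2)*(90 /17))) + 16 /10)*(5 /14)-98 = 235 /441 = 0.53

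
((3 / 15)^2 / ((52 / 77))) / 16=77 / 20800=0.00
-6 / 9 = -2 / 3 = -0.67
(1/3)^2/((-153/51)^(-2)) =1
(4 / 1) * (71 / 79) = 284 / 79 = 3.59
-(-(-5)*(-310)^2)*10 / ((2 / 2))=-4805000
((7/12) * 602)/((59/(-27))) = -18963/118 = -160.70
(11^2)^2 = 14641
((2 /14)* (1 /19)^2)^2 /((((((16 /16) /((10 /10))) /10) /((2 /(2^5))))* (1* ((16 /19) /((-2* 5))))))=-25 /21509824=-0.00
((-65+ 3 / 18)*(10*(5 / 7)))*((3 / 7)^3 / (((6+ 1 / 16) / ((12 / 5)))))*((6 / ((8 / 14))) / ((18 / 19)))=-5321520 / 33271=-159.94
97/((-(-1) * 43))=97/43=2.26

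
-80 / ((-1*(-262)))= -40 / 131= -0.31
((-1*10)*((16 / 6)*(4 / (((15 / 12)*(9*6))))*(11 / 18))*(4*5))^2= 198246400 / 531441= 373.04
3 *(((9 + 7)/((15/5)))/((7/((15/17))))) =240/119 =2.02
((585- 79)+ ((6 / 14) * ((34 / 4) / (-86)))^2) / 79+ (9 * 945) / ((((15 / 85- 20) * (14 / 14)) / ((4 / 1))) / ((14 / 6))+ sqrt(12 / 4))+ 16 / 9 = -1405194214685966653 / 117632193947856- 642342960 * sqrt(3) / 114131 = -21693.85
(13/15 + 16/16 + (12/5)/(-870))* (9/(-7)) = -12162/5075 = -2.40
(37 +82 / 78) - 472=-16924 / 39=-433.95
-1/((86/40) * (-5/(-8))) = -0.74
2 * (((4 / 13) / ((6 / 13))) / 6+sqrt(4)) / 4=19 / 18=1.06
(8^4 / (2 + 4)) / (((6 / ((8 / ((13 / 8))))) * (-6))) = -32768 / 351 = -93.36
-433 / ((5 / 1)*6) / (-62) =433 / 1860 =0.23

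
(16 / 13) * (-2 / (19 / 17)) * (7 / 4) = -952 / 247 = -3.85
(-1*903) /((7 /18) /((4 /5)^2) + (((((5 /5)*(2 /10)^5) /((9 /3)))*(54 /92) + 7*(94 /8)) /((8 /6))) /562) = -1313120025000 /1043229809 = -1258.71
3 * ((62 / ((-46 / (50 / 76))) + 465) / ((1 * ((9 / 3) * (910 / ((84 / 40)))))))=243381 / 227240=1.07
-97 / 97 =-1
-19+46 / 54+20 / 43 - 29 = -54199 / 1161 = -46.68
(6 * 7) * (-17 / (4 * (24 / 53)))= -6307 / 16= -394.19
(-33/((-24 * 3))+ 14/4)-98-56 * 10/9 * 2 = -15731/72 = -218.49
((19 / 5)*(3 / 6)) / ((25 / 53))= 1007 / 250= 4.03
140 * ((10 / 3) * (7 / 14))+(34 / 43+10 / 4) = 61049 / 258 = 236.62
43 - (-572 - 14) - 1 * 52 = 577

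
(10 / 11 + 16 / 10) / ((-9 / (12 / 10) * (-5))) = 0.07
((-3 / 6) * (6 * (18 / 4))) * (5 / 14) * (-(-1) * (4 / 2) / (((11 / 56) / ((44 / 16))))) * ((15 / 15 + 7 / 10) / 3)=-153 / 2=-76.50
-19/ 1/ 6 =-19/ 6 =-3.17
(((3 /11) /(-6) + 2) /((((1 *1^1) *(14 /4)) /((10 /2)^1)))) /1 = 215 /77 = 2.79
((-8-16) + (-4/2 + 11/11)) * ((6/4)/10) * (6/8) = -45/16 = -2.81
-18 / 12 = -1.50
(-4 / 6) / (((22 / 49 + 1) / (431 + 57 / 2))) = -45031 / 213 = -211.41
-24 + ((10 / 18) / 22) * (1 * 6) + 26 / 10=-3506 / 165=-21.25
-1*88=-88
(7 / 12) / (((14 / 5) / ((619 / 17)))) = 3095 / 408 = 7.59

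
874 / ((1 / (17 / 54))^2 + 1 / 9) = 2273274 / 26533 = 85.68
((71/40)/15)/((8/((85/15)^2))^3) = 1713767399/223948800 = 7.65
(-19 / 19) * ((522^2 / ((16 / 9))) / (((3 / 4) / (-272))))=55586736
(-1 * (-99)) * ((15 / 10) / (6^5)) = 11 / 576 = 0.02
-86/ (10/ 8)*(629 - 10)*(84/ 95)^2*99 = -3296291.75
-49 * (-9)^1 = 441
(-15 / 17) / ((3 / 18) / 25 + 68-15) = -2250 / 135167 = -0.02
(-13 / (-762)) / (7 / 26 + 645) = 169 / 6392037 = 0.00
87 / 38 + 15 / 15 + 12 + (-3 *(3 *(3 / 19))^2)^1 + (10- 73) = -34933 / 722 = -48.38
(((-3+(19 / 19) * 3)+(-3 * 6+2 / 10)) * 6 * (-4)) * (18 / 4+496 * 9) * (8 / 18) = 4242096 / 5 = 848419.20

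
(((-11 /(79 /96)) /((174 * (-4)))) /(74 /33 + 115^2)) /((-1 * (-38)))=726 /19000364971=0.00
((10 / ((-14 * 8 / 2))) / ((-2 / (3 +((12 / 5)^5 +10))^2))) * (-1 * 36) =-107724027663 / 3906250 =-27577.35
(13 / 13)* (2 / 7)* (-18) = -36 / 7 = -5.14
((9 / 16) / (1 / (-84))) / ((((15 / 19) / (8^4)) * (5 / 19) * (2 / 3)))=-34933248 / 25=-1397329.92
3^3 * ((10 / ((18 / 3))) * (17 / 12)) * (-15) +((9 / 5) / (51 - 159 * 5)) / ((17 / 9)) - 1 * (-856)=-100.25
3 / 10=0.30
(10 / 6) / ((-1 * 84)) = -5 / 252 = -0.02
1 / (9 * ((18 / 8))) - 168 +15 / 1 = -12389 / 81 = -152.95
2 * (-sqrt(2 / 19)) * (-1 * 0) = 0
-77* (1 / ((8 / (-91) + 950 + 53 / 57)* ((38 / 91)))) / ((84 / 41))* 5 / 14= -2667665 / 78912272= -0.03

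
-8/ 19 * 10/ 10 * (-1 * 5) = 40/ 19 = 2.11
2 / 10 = 1 / 5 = 0.20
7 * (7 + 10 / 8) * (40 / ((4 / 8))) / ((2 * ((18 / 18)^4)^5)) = 2310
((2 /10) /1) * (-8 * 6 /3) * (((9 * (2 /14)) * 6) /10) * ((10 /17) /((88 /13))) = -1404 /6545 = -0.21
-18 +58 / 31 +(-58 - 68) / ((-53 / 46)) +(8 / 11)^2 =18639448 / 198803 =93.76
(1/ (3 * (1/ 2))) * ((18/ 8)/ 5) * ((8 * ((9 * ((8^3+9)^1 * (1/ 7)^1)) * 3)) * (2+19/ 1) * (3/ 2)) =759618/ 5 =151923.60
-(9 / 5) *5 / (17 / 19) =-171 / 17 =-10.06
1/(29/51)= 51/29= 1.76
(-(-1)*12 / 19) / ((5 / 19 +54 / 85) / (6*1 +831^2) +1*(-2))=-704378340 / 2230529959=-0.32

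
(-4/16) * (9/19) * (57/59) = -27/236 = -0.11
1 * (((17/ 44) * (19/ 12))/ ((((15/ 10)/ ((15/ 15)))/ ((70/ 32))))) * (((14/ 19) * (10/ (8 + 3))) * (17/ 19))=354025/ 662112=0.53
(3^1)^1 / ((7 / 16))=48 / 7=6.86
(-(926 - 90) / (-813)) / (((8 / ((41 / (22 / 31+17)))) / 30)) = 8.93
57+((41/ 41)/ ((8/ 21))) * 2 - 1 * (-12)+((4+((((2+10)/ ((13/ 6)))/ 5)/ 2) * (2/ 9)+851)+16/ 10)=930.97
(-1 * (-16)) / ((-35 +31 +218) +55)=16 / 269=0.06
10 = 10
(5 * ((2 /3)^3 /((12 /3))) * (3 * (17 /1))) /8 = 85 /36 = 2.36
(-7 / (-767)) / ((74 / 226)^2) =89383 / 1050023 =0.09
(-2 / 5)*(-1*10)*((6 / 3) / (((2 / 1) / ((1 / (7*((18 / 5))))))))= 0.16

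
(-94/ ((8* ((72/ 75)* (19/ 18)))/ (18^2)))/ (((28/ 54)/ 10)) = -38545875/ 532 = -72454.65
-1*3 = -3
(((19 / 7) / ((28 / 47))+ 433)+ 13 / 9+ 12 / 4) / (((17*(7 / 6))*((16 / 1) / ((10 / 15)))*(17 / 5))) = 3898445 / 14274288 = 0.27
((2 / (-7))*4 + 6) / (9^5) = 34 / 413343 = 0.00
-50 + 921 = 871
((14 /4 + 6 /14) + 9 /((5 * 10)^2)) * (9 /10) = 619317 /175000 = 3.54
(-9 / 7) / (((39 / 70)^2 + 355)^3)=-151263000000 / 5277302981406352261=-0.00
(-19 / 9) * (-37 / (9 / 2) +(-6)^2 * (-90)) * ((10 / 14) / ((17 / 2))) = 5554460 / 9639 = 576.25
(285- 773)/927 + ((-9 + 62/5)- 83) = -371386/4635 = -80.13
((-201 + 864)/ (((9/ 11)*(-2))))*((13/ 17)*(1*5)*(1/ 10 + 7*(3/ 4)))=-198913/ 24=-8288.04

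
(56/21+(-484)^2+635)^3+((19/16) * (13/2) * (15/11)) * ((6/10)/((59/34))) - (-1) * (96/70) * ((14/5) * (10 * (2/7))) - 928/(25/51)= 635887684701596981617307/49064400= 12960266195074167.45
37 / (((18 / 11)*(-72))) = -407 / 1296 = -0.31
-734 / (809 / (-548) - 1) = 402232 / 1357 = 296.41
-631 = -631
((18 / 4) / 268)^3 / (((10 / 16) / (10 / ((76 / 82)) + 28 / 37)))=5917293 / 67659644480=0.00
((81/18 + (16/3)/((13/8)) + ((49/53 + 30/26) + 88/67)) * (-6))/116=-3094913/5354908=-0.58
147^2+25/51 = 1102084/51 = 21609.49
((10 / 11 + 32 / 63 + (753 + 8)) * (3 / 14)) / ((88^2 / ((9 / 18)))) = 528355 / 50088192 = 0.01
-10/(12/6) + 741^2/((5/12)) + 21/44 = 289913773/220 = 1317789.88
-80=-80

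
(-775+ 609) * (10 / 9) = -1660 / 9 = -184.44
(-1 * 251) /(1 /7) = -1757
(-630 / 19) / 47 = -0.71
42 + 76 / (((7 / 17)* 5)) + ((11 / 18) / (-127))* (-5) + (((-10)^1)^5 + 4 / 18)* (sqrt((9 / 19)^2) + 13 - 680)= 33774852945121 / 506730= 66652562.40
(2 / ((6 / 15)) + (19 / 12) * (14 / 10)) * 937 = 405721 / 60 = 6762.02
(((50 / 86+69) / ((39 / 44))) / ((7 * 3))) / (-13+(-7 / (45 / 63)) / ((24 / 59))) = -5265920 / 52250289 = -0.10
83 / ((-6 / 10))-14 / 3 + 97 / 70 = -9913 / 70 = -141.61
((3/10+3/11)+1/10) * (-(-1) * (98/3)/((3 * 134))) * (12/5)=7252/55275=0.13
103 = 103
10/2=5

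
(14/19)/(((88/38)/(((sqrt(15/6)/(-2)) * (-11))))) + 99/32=7 * sqrt(10)/8 + 99/32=5.86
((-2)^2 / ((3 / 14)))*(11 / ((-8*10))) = -77 / 30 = -2.57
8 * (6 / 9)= 16 / 3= 5.33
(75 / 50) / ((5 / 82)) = 123 / 5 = 24.60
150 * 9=1350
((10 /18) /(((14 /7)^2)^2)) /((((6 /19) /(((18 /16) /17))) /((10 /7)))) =475 /45696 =0.01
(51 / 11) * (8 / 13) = 408 / 143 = 2.85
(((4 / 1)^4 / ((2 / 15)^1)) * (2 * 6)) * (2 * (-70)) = -3225600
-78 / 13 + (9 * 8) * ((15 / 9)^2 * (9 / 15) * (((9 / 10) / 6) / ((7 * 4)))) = -75 / 14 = -5.36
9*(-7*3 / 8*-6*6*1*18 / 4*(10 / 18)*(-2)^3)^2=32148900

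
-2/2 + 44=43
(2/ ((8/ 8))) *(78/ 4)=39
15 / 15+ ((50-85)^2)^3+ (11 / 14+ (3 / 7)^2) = 180150031443 / 98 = 1838265626.97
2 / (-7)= -0.29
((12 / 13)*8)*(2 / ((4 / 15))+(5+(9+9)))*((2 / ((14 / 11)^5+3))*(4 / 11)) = 342950784 / 13272701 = 25.84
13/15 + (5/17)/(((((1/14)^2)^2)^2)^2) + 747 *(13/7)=1143425502349922324252/1785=640574511120404663.45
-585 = -585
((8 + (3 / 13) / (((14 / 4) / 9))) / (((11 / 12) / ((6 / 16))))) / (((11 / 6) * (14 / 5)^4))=6598125 / 211499288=0.03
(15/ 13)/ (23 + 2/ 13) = 15/ 301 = 0.05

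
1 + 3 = 4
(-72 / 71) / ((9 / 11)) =-88 / 71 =-1.24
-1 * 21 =-21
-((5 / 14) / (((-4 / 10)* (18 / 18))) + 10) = -255 / 28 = -9.11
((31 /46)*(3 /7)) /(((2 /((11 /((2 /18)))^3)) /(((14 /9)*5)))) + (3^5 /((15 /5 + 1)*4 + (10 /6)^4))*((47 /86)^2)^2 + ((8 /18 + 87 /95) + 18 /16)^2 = 7701977537885649586253483 /7067099836946404800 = 1089835.68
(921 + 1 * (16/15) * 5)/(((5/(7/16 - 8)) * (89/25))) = -1681295/4272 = -393.56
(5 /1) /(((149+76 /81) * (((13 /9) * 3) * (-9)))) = -27 /31577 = -0.00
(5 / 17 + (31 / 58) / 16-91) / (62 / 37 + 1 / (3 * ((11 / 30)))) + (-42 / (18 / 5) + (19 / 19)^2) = -2277661493 / 49789056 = -45.75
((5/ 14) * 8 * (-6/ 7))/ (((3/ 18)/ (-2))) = 1440/ 49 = 29.39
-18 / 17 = -1.06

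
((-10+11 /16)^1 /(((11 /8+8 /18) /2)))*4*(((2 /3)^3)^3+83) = -973983796 /286497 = -3399.63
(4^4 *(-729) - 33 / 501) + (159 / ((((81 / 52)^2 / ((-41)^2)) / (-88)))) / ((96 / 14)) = -1600271.02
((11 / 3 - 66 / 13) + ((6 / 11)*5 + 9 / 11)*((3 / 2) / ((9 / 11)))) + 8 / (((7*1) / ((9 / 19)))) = 5.63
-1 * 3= -3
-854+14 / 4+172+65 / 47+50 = -58949 / 94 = -627.12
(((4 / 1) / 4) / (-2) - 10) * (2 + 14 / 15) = -154 / 5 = -30.80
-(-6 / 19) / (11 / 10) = 60 / 209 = 0.29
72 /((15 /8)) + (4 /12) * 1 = 581 /15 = 38.73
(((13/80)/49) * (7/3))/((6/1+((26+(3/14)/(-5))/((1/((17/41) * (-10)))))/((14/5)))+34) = 3731/753000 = 0.00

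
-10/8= -5/4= -1.25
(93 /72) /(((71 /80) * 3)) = 310 /639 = 0.49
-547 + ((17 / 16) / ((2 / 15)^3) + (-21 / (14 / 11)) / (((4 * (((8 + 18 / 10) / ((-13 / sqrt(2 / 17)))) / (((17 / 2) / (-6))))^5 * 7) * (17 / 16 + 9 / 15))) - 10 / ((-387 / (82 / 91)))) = -26186166344626234375 * sqrt(34) / 87251931145580544 - 445073137 / 4507776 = -1848.73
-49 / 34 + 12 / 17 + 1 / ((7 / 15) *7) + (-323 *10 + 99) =-5216961 / 1666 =-3131.43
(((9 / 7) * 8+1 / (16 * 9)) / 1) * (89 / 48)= 923375 / 48384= 19.08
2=2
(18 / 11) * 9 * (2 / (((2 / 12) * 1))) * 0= 0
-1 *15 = -15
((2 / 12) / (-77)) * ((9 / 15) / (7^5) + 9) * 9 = -1134477 / 6470695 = -0.18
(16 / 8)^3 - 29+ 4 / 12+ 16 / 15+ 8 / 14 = -666 / 35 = -19.03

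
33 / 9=11 / 3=3.67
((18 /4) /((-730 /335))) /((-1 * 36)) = 67 /1168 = 0.06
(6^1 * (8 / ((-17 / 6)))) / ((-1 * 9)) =32 / 17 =1.88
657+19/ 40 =26299/ 40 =657.48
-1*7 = -7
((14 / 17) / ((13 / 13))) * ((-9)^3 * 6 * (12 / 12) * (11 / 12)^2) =-205821 / 68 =-3026.78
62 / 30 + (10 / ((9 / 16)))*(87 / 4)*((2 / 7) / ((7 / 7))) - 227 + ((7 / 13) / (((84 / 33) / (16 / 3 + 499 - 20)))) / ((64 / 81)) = 1771967 / 116480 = 15.21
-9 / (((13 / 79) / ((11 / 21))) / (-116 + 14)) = 2922.13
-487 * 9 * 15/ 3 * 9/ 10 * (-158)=3116313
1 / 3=0.33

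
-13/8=-1.62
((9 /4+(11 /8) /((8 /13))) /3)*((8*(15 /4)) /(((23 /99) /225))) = 31964625 /736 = 43430.20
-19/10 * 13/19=-13/10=-1.30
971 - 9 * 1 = 962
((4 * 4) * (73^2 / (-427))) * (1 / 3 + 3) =-852640 / 1281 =-665.60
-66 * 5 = -330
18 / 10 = 1.80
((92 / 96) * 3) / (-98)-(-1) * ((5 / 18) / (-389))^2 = -281906123 / 9609488784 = -0.03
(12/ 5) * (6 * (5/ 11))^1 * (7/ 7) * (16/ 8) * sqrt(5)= 29.27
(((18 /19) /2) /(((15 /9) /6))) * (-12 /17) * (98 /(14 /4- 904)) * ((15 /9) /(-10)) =-63504 /2908615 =-0.02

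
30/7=4.29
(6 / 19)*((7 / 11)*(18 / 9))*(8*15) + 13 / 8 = 83357 / 1672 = 49.85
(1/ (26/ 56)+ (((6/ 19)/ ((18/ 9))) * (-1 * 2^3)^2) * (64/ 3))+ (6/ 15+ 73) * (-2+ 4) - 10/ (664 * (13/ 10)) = 74730493/ 205010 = 364.52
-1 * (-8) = 8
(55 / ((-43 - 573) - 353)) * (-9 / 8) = 165 / 2584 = 0.06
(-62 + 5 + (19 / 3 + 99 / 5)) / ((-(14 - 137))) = -463 / 1845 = -0.25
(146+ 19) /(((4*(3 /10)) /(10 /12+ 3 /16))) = 13475 /96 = 140.36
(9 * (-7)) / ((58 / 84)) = -2646 / 29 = -91.24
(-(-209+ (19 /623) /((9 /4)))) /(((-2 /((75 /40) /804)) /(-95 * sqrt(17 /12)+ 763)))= -638623915 /3434688+ 556598825 * sqrt(51) /144256896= -158.38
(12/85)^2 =144/7225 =0.02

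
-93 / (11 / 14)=-1302 / 11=-118.36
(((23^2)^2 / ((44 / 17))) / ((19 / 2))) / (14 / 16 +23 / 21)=399612948 / 69179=5776.51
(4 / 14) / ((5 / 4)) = 8 / 35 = 0.23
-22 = -22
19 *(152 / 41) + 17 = 3585 / 41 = 87.44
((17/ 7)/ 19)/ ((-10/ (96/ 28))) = -204/ 4655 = -0.04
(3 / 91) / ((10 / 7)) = 3 / 130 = 0.02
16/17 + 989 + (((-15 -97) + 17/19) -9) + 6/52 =869.95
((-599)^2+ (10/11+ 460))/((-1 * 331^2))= -3951881/1205171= -3.28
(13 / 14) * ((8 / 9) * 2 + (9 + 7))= 1040 / 63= 16.51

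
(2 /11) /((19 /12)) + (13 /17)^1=3125 /3553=0.88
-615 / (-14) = 615 / 14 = 43.93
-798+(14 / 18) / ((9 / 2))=-64624 / 81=-797.83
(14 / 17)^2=0.68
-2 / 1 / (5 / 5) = -2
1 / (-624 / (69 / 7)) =-23 / 1456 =-0.02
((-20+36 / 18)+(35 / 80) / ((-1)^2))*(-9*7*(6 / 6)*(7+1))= 17703 / 2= 8851.50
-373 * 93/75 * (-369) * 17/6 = 24178233/50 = 483564.66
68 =68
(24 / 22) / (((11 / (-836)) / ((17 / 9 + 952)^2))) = -75439314.48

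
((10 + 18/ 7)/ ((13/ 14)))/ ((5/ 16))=2816/ 65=43.32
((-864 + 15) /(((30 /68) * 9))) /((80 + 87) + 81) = -4811 /5580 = -0.86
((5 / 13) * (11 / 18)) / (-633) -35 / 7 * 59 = -295.00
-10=-10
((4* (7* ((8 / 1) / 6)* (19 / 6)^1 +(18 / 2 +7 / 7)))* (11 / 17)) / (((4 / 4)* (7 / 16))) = 250624 / 1071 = 234.01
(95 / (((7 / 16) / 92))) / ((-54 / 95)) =-6642400 / 189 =-35144.97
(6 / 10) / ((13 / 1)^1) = 3 / 65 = 0.05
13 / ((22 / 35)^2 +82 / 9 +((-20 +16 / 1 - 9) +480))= 143325 / 5253481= 0.03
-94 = -94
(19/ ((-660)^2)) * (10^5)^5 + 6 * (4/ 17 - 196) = 8074999999999999978254848/ 18513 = 436179981634527087897.96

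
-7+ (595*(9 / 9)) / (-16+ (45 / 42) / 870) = -574077 / 12991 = -44.19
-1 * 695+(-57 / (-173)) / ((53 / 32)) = -6370631 / 9169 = -694.80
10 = 10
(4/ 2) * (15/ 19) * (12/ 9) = 40/ 19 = 2.11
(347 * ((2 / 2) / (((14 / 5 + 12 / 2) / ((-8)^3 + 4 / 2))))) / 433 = -442425 / 9526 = -46.44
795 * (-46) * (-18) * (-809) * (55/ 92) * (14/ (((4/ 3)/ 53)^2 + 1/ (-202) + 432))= -4552233166556460/ 441219827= -10317381.24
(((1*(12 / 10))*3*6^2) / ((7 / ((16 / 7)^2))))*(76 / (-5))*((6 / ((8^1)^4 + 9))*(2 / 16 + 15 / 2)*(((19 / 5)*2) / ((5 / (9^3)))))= -18156.97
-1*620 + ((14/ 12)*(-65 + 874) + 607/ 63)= 42017/ 126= 333.47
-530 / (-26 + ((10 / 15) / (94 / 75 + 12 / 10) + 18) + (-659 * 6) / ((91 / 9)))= 4437160 / 3338613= 1.33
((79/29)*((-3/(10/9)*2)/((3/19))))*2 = -27018/145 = -186.33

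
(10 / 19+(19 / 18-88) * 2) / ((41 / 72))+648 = 267632 / 779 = 343.56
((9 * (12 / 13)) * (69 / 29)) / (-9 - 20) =-7452 / 10933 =-0.68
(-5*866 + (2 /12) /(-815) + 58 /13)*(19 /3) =-5224515367 /190710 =-27395.08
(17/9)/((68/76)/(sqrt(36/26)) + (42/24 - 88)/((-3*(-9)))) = -0.78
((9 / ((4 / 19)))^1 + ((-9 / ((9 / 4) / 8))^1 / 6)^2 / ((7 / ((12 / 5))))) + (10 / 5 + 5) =24991 / 420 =59.50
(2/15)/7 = 2/105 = 0.02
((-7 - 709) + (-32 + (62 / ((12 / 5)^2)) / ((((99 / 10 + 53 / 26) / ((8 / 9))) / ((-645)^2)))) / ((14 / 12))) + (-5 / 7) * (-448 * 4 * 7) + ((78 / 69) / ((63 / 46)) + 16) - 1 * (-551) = 7200478921 / 24444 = 294570.40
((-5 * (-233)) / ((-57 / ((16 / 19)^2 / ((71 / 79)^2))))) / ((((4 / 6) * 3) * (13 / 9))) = -2791973760 / 449490847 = -6.21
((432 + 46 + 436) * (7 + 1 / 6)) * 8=157208 / 3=52402.67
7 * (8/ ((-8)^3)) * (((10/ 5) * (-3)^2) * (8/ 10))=-63/ 40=-1.58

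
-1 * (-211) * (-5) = -1055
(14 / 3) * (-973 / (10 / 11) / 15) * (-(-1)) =-74921 / 225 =-332.98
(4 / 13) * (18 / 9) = 8 / 13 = 0.62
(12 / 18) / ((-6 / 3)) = -0.33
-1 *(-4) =4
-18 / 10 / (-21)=0.09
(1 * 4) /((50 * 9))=2 /225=0.01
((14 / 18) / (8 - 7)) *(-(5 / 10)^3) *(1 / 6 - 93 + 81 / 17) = 62881 / 7344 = 8.56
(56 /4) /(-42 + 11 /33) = -42 /125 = -0.34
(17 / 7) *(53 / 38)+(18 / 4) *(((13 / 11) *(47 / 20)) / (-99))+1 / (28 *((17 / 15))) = 3.29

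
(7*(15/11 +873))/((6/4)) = 44884/11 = 4080.36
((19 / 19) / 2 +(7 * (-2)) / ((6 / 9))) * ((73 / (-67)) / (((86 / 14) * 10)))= 20951 / 57620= 0.36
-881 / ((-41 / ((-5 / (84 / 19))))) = -83695 / 3444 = -24.30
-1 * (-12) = 12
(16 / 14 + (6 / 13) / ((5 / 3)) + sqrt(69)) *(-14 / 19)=-14 *sqrt(69) / 19 - 68 / 65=-7.17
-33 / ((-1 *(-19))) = -33 / 19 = -1.74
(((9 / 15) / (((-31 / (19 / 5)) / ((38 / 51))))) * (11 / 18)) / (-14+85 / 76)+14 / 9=1827054 / 1172575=1.56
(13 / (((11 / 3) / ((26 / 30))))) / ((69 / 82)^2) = 1136356 / 261855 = 4.34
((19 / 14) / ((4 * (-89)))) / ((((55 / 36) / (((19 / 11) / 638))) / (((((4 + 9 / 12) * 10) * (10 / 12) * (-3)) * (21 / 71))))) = 925965 / 3902513296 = 0.00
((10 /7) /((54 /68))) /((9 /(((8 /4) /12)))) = 170 /5103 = 0.03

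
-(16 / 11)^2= -256 / 121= -2.12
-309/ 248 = -1.25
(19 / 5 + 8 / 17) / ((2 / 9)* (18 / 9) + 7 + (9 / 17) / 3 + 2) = 0.44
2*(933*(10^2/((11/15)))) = 2799000/11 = 254454.55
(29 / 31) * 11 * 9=2871 / 31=92.61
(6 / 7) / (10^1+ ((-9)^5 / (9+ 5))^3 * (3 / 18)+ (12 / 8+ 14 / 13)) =-20384 / 297398301615397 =-0.00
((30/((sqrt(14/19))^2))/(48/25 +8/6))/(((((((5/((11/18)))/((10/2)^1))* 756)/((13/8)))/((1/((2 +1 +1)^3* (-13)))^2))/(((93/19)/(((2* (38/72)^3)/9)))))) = 31073625/8733332701184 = 0.00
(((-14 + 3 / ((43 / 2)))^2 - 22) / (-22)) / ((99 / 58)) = -3040534 / 671187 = -4.53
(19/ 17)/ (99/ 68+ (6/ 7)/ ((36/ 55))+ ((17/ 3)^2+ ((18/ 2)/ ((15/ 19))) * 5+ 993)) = 0.00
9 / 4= 2.25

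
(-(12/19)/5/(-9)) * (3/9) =4/855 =0.00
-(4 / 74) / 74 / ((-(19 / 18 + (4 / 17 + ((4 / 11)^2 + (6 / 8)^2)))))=296208 / 805170505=0.00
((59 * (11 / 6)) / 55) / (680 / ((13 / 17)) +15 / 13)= 767 / 347250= 0.00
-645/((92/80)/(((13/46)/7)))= -83850/3703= -22.64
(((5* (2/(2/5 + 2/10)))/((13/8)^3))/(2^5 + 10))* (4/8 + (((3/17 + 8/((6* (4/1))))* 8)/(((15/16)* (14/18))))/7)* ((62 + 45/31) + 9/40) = 9113763616/1191395751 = 7.65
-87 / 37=-2.35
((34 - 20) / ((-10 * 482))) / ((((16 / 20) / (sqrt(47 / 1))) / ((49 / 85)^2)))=-16807 * sqrt(47) / 13929800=-0.01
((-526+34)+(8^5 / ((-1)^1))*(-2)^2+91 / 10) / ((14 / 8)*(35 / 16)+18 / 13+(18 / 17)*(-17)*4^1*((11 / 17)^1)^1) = 9303562528 / 2926075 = 3179.54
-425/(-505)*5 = 425/101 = 4.21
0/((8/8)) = 0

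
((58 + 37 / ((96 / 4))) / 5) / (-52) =-1429 / 6240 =-0.23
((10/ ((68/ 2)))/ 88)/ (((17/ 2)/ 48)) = 60/ 3179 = 0.02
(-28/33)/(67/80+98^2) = -2240/25356771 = -0.00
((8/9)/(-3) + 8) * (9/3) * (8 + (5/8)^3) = 6097/32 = 190.53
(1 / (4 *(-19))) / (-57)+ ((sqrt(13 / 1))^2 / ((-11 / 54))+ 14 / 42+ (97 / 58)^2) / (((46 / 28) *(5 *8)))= -17020353281 / 18434652720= -0.92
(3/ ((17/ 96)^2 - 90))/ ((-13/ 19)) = 525312/ 10778963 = 0.05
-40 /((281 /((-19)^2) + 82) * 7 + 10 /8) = -57760 /838529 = -0.07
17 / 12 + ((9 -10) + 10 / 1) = 125 / 12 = 10.42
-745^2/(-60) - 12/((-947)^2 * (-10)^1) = 497751415297/53808540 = 9250.42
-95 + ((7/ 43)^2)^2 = -324783694/ 3418801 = -95.00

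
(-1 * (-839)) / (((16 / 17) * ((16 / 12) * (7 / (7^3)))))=2096661 / 64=32760.33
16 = 16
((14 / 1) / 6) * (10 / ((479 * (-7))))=-10 / 1437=-0.01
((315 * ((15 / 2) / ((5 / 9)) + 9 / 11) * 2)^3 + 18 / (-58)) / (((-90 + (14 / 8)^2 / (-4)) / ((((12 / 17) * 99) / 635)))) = -195823608918505201152 / 220042915895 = -889933711.89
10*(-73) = -730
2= 2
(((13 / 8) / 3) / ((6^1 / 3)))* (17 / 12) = 221 / 576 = 0.38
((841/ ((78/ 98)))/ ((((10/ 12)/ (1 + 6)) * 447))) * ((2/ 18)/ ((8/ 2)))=288463/ 522990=0.55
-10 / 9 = -1.11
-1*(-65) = 65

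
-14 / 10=-7 / 5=-1.40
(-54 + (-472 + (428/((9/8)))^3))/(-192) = -20070912785/69984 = -286792.88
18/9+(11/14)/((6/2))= 95/42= 2.26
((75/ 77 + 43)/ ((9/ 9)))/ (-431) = -3386/ 33187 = -0.10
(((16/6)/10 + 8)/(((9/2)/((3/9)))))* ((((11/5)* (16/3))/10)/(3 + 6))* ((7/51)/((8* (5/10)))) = 38192/13942125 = 0.00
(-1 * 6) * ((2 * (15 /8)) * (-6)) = 135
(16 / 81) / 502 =8 / 20331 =0.00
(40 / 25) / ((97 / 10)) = 16 / 97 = 0.16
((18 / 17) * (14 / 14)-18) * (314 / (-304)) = 5652 / 323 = 17.50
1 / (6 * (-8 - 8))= -0.01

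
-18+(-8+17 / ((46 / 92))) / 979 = -17596 / 979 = -17.97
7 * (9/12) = 21/4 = 5.25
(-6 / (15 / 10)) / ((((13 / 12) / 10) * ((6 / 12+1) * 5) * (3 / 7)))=-448 / 39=-11.49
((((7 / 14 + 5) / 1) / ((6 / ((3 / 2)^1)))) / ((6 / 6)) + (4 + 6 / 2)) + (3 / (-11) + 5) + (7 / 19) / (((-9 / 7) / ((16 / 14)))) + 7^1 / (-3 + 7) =218569 / 15048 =14.52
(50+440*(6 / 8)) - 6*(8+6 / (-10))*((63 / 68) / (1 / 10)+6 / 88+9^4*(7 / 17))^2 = -456414498498271 / 1398760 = -326299364.08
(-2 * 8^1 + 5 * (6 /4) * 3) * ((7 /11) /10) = 91 /220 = 0.41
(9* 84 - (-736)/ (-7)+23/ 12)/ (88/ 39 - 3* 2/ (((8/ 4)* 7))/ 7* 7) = 712829/ 1996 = 357.13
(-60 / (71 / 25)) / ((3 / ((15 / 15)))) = -500 / 71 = -7.04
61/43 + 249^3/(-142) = -108718.64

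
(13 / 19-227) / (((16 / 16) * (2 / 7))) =-15050 / 19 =-792.11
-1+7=6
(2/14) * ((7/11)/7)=1/77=0.01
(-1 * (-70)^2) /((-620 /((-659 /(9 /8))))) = -1291640 /279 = -4629.53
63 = 63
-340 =-340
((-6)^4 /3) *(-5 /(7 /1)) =-308.57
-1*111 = -111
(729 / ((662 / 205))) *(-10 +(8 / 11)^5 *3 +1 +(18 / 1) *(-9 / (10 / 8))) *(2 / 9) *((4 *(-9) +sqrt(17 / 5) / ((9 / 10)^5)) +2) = 12546644952222 / 53307881 - 30371931620000 *sqrt(85) / 12953815083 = 213745.47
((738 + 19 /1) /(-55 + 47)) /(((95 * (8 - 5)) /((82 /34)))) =-31037 /38760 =-0.80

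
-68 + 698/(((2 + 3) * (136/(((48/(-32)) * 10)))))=-5671/68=-83.40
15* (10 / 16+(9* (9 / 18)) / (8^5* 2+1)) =4915815 / 524296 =9.38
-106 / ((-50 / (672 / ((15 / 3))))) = 35616 / 125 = 284.93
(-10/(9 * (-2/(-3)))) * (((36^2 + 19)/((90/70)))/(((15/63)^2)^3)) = -5847978843/625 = -9356766.15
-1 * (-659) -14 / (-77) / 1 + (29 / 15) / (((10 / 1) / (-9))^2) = 3634113 / 5500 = 660.75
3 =3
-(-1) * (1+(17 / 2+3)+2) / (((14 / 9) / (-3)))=-783 / 28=-27.96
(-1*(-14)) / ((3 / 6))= 28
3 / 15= 1 / 5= 0.20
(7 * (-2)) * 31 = -434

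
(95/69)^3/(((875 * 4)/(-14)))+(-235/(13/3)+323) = 2295531725/8541234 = 268.76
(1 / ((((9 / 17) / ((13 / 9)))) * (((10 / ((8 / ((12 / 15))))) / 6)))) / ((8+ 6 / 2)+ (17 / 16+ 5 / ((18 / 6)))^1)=7072 / 5931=1.19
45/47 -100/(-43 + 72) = -3395/1363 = -2.49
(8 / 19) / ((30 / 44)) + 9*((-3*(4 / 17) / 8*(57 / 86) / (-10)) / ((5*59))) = 303715883 / 491670600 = 0.62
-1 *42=-42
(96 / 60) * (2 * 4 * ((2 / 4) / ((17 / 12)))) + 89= 7949 / 85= 93.52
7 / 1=7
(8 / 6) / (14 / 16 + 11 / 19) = 608 / 663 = 0.92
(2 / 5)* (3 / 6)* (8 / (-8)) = -1 / 5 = -0.20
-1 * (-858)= 858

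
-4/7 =-0.57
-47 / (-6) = 47 / 6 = 7.83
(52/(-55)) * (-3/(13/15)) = 36/11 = 3.27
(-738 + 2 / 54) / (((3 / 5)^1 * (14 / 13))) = -1295125 / 1134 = -1142.09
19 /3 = 6.33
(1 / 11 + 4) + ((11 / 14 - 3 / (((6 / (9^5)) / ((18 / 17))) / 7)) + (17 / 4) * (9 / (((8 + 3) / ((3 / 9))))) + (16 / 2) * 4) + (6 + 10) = -104136715 / 476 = -218774.61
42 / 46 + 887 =20422 / 23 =887.91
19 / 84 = 0.23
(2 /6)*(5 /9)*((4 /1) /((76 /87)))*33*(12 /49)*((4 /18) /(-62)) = -6380 /259749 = -0.02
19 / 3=6.33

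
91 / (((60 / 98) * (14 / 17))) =180.48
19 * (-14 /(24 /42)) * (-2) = 931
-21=-21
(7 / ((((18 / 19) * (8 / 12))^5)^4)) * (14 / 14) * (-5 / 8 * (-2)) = 1315649071014108536767446035 / 15335039969789900488704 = 85793.65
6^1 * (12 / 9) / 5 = 8 / 5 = 1.60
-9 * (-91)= 819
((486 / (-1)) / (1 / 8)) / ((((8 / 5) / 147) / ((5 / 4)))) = -893025 / 2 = -446512.50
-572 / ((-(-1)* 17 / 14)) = -8008 / 17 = -471.06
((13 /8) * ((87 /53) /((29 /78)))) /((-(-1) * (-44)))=-1521 /9328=-0.16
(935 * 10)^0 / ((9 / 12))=4 / 3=1.33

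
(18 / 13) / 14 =9 / 91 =0.10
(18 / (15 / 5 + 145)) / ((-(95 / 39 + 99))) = -351 / 292744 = -0.00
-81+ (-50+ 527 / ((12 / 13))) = 5279 / 12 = 439.92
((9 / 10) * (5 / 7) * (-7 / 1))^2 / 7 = 81 / 28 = 2.89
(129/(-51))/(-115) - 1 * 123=-240422/1955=-122.98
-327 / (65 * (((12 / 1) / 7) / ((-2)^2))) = -763 / 65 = -11.74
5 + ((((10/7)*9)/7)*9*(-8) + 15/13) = -80320/637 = -126.09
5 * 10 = 50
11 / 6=1.83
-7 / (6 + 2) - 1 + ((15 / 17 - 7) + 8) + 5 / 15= 139 / 408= 0.34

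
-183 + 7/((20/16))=-887/5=-177.40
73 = 73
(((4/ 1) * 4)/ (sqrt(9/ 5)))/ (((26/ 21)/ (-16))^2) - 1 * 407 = 1584.66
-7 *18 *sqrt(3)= -126 *sqrt(3)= -218.24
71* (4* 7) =1988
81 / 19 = 4.26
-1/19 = -0.05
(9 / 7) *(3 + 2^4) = 171 / 7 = 24.43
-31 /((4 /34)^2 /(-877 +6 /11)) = 1963039.07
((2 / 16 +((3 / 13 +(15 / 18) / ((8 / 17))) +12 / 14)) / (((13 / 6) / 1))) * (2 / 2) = 13033 / 9464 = 1.38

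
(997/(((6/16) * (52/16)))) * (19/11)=606176/429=1413.00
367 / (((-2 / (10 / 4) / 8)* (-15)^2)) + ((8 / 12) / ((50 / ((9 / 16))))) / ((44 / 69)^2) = -113553373 / 6969600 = -16.29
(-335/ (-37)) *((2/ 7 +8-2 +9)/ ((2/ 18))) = 322605/ 259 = 1245.58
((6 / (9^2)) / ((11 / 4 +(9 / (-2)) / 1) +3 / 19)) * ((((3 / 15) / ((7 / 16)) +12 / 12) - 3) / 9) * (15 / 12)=0.01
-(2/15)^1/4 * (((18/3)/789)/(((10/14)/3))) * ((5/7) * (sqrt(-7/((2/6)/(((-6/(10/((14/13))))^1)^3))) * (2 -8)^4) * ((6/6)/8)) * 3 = -428652 * sqrt(130)/5555875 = -0.88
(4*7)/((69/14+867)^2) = 5488/149010849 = 0.00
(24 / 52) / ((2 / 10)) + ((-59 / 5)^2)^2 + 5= 157585068 / 8125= 19395.09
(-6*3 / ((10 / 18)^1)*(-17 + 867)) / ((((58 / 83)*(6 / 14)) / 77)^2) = -1531070364285 / 841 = -1820535510.45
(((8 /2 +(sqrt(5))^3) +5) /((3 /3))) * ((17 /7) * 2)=306 /7 +170 * sqrt(5) /7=98.02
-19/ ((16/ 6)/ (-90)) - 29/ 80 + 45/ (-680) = 871517/ 1360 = 640.82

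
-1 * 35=-35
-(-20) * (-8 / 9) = -160 / 9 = -17.78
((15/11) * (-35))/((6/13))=-2275/22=-103.41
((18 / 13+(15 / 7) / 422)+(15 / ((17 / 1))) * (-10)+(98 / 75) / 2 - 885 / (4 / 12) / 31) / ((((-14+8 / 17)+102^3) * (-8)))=0.00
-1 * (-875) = 875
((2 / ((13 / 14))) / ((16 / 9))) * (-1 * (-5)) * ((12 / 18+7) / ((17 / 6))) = 7245 / 442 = 16.39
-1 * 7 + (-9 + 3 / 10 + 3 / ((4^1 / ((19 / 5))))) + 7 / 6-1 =-761 / 60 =-12.68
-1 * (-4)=4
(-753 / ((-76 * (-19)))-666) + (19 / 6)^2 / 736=-666.51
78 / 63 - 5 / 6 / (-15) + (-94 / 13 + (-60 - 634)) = -1146497 / 1638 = -699.94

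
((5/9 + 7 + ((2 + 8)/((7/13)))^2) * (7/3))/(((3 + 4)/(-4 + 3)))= -155432/1323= -117.48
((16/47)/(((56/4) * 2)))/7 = 4/2303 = 0.00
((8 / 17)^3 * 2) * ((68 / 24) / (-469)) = -512 / 406623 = -0.00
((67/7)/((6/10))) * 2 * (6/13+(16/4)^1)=142.34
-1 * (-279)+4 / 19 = 5305 / 19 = 279.21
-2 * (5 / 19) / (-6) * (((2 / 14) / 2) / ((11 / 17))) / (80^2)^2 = 17 / 71909376000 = 0.00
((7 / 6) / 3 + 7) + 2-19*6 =-1883 / 18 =-104.61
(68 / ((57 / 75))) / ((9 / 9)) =1700 / 19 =89.47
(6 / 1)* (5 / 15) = 2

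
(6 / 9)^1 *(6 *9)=36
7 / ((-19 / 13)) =-91 / 19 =-4.79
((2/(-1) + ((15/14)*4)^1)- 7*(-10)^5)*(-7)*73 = -357701168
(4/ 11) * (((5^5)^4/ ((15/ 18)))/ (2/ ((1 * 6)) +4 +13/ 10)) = 13732910156250000/ 1859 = 7387256673614.85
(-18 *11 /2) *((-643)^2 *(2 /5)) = -81862902 /5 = -16372580.40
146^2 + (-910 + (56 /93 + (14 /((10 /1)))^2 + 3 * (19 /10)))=94926319 /4650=20414.26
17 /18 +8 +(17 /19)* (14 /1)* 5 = 24479 /342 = 71.58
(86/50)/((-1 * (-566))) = 43/14150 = 0.00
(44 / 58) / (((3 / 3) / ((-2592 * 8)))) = -456192 / 29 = -15730.76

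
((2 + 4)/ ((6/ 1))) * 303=303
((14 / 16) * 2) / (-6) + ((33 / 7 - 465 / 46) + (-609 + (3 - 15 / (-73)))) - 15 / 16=-345491995 / 564144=-612.42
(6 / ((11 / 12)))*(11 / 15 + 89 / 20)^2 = 96721 / 550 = 175.86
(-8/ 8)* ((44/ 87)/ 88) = -1/ 174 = -0.01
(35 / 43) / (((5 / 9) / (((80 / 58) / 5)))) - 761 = -948463 / 1247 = -760.60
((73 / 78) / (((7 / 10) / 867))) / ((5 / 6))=126582 / 91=1391.01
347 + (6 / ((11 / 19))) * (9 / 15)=19427 / 55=353.22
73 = 73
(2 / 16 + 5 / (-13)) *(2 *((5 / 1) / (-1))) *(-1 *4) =-135 / 13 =-10.38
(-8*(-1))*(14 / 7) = 16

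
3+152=155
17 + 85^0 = 18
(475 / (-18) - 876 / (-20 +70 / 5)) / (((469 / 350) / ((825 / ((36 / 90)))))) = 74009375 / 402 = 184102.92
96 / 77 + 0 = 96 / 77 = 1.25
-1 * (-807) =807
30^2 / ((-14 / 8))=-3600 / 7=-514.29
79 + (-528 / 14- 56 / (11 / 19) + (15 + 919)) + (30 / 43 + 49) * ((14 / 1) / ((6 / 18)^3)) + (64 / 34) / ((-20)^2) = 27671088947 / 1407175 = 19664.28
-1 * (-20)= 20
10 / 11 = 0.91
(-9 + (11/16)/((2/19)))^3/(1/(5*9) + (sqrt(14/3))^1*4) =22186755/4954488832 - 332801325*sqrt(42)/1238622208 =-1.74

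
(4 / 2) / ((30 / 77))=77 / 15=5.13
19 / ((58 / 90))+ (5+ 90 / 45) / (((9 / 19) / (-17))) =-57874 / 261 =-221.74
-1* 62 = -62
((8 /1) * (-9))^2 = 5184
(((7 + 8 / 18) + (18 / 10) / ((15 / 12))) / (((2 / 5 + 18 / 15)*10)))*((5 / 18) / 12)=1999 / 155520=0.01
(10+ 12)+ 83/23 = 25.61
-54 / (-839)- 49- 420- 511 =-822166 / 839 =-979.94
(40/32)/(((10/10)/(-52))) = -65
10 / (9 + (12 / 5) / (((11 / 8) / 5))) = 22 / 39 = 0.56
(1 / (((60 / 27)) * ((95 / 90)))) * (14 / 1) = 567 / 95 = 5.97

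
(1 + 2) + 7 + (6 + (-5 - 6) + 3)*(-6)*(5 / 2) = 40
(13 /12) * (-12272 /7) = -39884 /21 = -1899.24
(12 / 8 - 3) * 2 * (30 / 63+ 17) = -367 / 7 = -52.43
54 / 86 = 27 / 43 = 0.63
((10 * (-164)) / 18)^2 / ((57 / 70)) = 47068000 / 4617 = 10194.50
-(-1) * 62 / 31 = 2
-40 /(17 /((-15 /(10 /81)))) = 4860 /17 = 285.88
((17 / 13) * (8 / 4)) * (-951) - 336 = -36702 / 13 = -2823.23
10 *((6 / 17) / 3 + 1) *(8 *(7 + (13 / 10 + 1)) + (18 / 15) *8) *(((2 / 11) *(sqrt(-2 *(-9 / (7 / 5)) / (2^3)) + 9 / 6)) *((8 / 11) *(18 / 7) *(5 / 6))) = 820800 *sqrt(35) / 14399 + 820800 / 2057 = 736.27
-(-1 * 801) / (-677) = -801 / 677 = -1.18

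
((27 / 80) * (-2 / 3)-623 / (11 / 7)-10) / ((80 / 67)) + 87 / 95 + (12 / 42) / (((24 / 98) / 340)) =114341399 / 2006400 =56.99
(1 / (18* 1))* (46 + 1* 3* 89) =313 / 18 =17.39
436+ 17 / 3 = 1325 / 3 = 441.67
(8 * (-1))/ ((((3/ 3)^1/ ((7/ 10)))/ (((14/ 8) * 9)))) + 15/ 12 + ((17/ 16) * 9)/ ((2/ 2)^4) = -6191/ 80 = -77.39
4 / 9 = 0.44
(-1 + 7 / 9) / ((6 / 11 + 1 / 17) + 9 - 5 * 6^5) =187 / 32709438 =0.00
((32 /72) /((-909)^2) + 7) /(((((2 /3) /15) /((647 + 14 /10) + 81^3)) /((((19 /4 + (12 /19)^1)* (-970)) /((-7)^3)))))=27471856384238917585 /21539493108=1275417961.16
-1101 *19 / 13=-20919 / 13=-1609.15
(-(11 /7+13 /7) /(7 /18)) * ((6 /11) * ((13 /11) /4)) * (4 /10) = -16848 /29645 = -0.57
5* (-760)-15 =-3815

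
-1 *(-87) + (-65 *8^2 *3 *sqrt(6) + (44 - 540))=-12480 *sqrt(6) - 409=-30978.63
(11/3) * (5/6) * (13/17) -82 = -24377/306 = -79.66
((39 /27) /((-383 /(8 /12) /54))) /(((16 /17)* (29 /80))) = -4420 /11107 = -0.40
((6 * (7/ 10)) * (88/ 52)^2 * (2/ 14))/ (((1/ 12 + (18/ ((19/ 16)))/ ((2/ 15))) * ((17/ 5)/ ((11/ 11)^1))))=331056/ 74522747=0.00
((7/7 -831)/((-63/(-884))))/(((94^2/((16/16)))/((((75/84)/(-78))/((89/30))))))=0.01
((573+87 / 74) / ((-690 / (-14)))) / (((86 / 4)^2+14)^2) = 264376 / 5147167125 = 0.00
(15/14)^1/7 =15/98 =0.15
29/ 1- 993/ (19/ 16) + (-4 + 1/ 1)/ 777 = -3972302/ 4921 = -807.21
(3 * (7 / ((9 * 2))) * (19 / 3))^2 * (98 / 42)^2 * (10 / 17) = 4333805 / 24786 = 174.85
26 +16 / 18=242 / 9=26.89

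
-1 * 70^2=-4900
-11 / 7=-1.57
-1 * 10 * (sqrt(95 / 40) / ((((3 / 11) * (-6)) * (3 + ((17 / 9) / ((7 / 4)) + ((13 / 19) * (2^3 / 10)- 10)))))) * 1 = -36575 * sqrt(38) / 128636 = -1.75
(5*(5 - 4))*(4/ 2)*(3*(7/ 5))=42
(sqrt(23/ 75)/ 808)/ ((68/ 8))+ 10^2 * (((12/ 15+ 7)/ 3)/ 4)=sqrt(69)/ 103020+ 65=65.00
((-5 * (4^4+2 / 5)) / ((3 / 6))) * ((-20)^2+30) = -1102520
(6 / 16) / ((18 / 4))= 1 / 12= 0.08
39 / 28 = 1.39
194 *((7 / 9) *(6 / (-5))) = -2716 / 15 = -181.07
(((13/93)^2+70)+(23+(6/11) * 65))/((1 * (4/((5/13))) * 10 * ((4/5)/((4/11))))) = 0.56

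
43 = 43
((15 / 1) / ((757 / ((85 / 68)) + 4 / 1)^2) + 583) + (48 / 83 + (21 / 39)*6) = 586.81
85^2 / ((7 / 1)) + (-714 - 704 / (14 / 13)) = -2349 / 7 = -335.57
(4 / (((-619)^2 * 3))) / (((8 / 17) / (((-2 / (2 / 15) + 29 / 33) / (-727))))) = 3961 / 27577246653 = 0.00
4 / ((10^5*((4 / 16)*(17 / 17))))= 1 / 6250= 0.00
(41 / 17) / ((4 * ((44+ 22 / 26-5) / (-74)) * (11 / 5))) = -2665 / 5236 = -0.51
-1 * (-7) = 7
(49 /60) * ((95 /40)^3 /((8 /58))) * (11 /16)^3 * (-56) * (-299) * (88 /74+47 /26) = 2007160954248989 /1551892480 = 1293363.41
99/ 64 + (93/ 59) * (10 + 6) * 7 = 672465/ 3776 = 178.09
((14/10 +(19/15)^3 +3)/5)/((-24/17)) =-369053/405000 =-0.91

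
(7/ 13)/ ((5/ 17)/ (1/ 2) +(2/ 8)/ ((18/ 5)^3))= 2776032/ 3060265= 0.91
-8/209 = -0.04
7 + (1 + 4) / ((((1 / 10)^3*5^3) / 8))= 327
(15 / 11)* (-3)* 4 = -180 / 11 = -16.36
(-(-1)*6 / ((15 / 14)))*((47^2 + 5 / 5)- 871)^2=10040357.60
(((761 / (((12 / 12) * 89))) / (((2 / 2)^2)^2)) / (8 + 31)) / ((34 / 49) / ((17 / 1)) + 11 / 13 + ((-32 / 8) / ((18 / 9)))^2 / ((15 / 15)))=37289 / 831171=0.04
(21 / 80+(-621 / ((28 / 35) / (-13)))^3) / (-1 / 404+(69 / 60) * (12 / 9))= 99638573975119827 / 148432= 671274212940.07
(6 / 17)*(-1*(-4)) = 24 / 17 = 1.41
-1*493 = -493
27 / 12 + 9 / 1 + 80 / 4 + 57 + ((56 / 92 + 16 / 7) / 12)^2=88.31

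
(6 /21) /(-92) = -1 /322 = -0.00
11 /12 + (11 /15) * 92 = 4103 /60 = 68.38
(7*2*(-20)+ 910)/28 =45/2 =22.50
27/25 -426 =-424.92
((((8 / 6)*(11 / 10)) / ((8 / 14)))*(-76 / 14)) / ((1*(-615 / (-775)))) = -6479 / 369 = -17.56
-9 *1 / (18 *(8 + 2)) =-1 / 20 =-0.05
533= 533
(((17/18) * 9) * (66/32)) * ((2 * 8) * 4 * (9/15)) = 3366/5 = 673.20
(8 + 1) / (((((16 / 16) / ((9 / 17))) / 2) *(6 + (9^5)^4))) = 54 / 68893437601322596573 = 0.00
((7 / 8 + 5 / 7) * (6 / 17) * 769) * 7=205323 / 68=3019.46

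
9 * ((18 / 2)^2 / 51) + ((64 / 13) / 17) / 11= 34813 / 2431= 14.32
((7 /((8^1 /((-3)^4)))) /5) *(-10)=-567 /4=-141.75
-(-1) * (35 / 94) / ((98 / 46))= 115 / 658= 0.17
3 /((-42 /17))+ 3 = 25 /14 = 1.79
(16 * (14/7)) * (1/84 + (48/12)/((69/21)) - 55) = -831080/483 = -1720.66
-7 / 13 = -0.54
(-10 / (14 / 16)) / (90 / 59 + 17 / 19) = -89680 / 18991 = -4.72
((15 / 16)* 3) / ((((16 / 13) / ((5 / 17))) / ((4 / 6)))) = 975 / 2176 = 0.45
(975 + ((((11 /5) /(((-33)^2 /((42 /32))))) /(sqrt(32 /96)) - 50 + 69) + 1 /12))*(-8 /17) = -23858 /51 - 7*sqrt(3) /5610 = -467.81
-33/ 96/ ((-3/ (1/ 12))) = 11/ 1152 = 0.01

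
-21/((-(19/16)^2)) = 5376/361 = 14.89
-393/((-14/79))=31047/14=2217.64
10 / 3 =3.33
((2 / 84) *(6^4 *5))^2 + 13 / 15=23804.95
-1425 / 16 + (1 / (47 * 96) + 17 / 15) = -1983677 / 22560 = -87.93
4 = 4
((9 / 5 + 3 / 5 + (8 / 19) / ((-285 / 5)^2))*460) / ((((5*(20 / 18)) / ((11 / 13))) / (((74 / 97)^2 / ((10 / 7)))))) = 7184391812752 / 104871537875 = 68.51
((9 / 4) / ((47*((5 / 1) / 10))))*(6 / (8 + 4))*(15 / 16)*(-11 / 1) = -1485 / 3008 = -0.49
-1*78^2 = -6084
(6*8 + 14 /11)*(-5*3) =-8130 /11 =-739.09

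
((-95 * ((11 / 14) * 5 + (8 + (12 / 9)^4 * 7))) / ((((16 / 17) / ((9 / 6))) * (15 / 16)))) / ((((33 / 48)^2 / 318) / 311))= -1150688082.75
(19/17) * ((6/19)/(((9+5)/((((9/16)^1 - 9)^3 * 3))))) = -22143375/487424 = -45.43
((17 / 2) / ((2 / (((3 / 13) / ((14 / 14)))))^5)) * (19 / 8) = 78489 / 190102016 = 0.00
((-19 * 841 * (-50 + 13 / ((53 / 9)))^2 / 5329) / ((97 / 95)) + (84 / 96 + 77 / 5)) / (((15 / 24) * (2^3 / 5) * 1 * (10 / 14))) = -2720486647816931 / 290401723400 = -9368.01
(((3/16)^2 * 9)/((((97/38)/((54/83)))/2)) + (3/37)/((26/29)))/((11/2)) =31193985/681565456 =0.05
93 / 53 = 1.75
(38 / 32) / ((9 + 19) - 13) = 19 / 240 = 0.08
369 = 369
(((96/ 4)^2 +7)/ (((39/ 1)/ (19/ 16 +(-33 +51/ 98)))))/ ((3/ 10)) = -71513695/ 45864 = -1559.26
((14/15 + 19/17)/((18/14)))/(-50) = -3661/114750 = -0.03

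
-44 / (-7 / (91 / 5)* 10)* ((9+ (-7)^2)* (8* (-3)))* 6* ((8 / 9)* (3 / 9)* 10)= -4246528 / 15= -283101.87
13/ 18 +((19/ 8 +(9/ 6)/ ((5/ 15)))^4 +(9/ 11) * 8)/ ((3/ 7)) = 2120280391/ 405504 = 5228.75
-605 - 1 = -606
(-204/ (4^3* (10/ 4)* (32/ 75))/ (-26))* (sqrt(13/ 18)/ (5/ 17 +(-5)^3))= -867* sqrt(26)/ 5644288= -0.00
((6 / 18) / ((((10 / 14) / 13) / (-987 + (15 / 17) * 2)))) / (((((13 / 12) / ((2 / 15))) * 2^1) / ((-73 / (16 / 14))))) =19970391 / 850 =23494.58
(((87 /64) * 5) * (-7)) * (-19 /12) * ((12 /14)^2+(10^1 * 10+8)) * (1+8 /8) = 917415 /56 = 16382.41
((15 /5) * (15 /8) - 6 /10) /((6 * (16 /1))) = 67 /1280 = 0.05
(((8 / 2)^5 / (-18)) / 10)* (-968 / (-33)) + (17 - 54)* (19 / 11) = -342713 / 1485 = -230.78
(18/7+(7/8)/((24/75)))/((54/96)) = 2377/252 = 9.43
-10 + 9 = -1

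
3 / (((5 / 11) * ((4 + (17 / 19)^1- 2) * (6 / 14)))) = 133 / 25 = 5.32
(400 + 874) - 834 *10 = -7066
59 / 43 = 1.37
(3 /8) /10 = 3 /80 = 0.04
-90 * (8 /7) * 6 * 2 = -8640 /7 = -1234.29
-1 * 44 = -44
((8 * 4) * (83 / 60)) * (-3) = -664 / 5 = -132.80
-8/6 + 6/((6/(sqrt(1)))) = -1/3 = -0.33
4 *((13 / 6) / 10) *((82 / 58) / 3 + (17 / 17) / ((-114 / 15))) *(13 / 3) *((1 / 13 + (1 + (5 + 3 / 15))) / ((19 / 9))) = 992732 / 261725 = 3.79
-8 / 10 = -4 / 5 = -0.80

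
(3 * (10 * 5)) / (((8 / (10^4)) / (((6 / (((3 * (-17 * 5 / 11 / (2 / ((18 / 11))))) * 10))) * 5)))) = -1512500 / 51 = -29656.86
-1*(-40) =40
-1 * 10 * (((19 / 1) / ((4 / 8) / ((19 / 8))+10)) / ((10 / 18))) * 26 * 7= -591318 / 97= -6096.06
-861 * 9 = -7749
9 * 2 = 18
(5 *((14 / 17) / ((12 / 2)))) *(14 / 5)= 98 / 51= 1.92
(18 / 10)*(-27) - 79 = -127.60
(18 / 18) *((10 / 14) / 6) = 5 / 42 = 0.12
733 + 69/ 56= 41117/ 56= 734.23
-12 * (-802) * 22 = 211728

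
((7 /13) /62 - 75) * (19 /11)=-1148417 /8866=-129.53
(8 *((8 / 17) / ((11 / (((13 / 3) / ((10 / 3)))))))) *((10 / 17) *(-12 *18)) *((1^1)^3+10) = -179712 / 289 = -621.84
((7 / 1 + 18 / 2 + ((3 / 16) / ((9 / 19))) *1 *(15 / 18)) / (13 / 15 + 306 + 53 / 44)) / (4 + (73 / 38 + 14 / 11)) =54060985 / 7336851468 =0.01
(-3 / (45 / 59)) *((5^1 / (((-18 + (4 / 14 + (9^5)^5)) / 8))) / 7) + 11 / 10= 165834435156817948005918707 / 150758577415289043641748570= 1.10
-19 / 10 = -1.90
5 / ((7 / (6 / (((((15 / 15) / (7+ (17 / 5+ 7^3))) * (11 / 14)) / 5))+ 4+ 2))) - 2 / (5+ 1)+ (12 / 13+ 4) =28970113 / 3003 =9647.06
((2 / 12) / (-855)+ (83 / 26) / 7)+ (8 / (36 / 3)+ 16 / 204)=4765424 / 3968055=1.20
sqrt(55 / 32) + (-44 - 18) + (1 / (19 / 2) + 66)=sqrt(110) / 8 + 78 / 19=5.42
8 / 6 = 4 / 3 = 1.33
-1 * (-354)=354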